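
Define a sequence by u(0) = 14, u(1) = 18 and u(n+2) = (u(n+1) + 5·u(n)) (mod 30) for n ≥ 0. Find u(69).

28

We have u(0) = 14; u(1) = 18; u(2) = 28; u(3) = 28; u(4) = 18; u(5) = 8; u(6) = 8; u(7) = 18; u(8) = 28.
Since (u(7), u(8)) = (u(1), u(2)) = (18, 28) (two consecutive terms determine the rest), the sequence is eventually periodic: after a pre-period of length 1 it cycles with period 6.
For n ≥ 1, u(n) depends only on (n - 1) mod 6. (69 - 1) mod 6 = 2, so u(69) = u(3) = 28.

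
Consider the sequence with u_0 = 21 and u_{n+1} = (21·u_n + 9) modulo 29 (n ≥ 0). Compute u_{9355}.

27

We have u_0 = 21, u_1 = 15, u_2 = 5, u_3 = 27, u_4 = 25, u_5 = 12, u_6 = 0, u_7 = 9, u_8 = 24, u_9 = 20, u_{10} = 23, u_{11} = 28, u_{12} = 17, u_{13} = 18, u_{14} = 10, u_{15} = 16, u_{16} = 26, u_{17} = 4, u_{18} = 6, u_{19} = 19, u_{20} = 2, u_{21} = 22, u_{22} = 7, u_{23} = 11, u_{24} = 8, u_{25} = 3, u_{26} = 14, u_{27} = 13, u_{28} = 21.
The sequence repeats with period 28.
(9355 - 0) mod 28 = 3, so u_{9355} = u_3 = 27.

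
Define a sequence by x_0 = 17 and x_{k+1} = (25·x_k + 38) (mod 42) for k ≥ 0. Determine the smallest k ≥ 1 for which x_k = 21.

2

Computing terms: x_0 = 17, x_1 = 1, x_2 = 21, x_3 = 17.
Since x_3 = x_0 = 17, the sequence is periodic with period 3.
The value 21 first appears (with k ≥ 1) at x_2.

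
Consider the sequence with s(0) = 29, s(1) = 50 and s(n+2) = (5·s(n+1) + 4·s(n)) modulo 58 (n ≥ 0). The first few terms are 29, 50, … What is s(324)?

0

We have s(0) = 29, s(1) = 50, s(2) = 18, s(3) = 0, s(4) = 14, s(5) = 12, s(6) = 0, s(7) = 48, s(8) = 8, s(9) = 0, s(10) = 32, s(11) = 44, s(12) = 0, s(13) = 2, s(14) = 10, s(15) = 0, s(16) = 40, s(17) = 26, s(18) = 0, s(19) = 46, s(20) = 56, s(21) = 0, s(22) = 50, s(23) = 18.
Since (s(22), s(23)) = (s(1), s(2)) = (50, 18) (two consecutive terms determine the rest), the sequence is eventually periodic: after a pre-period of length 1 it cycles with period 21.
For n ≥ 1, s(n) depends only on (n - 1) mod 21. (324 - 1) mod 21 = 8, so s(324) = s(9) = 0.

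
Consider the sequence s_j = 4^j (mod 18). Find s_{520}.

Listing terms: s_0 = 1,  s_1 = 4,  s_2 = 16,  s_3 = 10,  s_4 = 4.
Since s_4 = s_1 = 4, the sequence is eventually periodic: after a pre-period of length 1 it cycles with period 3.
For j ≥ 1, s_j depends only on (j - 1) mod 3. (520 - 1) mod 3 = 0, so s_{520} = s_1 = 4.

4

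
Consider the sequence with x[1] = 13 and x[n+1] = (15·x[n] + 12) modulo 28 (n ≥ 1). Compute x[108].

We have x[1] = 13, x[2] = 11, x[3] = 9, x[4] = 7, x[5] = 5, x[6] = 3, x[7] = 1, x[8] = 27, x[9] = 25, x[10] = 23, x[11] = 21, x[12] = 19, x[13] = 17, x[14] = 15, x[15] = 13.
Since x[15] = x[1] = 13, the sequence is periodic with period 14.
(108 - 1) mod 14 = 9, so x[108] = x[10] = 23.

23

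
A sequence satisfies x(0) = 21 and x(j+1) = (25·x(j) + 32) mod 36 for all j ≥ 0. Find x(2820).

9

Listing terms: x(0) = 21; x(1) = 17; x(2) = 25; x(3) = 9; x(4) = 5; x(5) = 13; x(6) = 33; x(7) = 29; x(8) = 1; x(9) = 21.
The sequence repeats with period 9.
(2820 - 0) mod 9 = 3, so x(2820) = x(3) = 9.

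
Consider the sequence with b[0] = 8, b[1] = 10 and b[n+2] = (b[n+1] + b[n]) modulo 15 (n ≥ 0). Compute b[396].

10

Computing terms: b[0] = 8,  b[1] = 10,  b[2] = 3,  b[3] = 13,  b[4] = 1,  b[5] = 14,  b[6] = 0,  b[7] = 14,  b[8] = 14,  b[9] = 13,  b[10] = 12,  b[11] = 10,  b[12] = 7,  b[13] = 2,  b[14] = 9,  b[15] = 11,  b[16] = 5,  b[17] = 1,  b[18] = 6,  b[19] = 7,  b[20] = 13,  b[21] = 5,  b[22] = 3,  b[23] = 8,  b[24] = 11,  b[25] = 4,  b[26] = 0,  b[27] = 4,  b[28] = 4,  b[29] = 8,  b[30] = 12,  b[31] = 5,  b[32] = 2,  b[33] = 7,  b[34] = 9,  b[35] = 1,  b[36] = 10,  b[37] = 11,  b[38] = 6,  b[39] = 2,  b[40] = 8,  b[41] = 10.
The sequence repeats with period 40.
(396 - 0) mod 40 = 36, so b[396] = b[36] = 10.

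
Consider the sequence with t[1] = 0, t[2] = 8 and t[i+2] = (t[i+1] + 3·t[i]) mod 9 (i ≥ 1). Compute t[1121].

Listing terms: t[1] = 0; t[2] = 8; t[3] = 8; t[4] = 5; t[5] = 2; t[6] = 8; t[7] = 5.
Since (t[6], t[7]) = (t[3], t[4]) = (8, 5) (two consecutive terms determine the rest), the sequence is eventually periodic: after a pre-period of length 2 it cycles with period 3.
For i ≥ 3, t[i] depends only on (i - 3) mod 3. (1121 - 3) mod 3 = 2, so t[1121] = t[5] = 2.

2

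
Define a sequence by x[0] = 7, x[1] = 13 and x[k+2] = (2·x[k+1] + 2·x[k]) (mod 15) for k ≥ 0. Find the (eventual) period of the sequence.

x[0] = 7; x[1] = 13; x[2] = 10; x[3] = 1; x[4] = 7; x[5] = 1; x[6] = 1; x[7] = 4; x[8] = 10; x[9] = 13; x[10] = 1; x[11] = 13; x[12] = 13; x[13] = 7; x[14] = 10; x[15] = 4; x[16] = 13; x[17] = 4; x[18] = 4; x[19] = 1; x[20] = 10; x[21] = 7; x[22] = 4; x[23] = 7; x[24] = 7; x[25] = 13.
The sequence repeats with period 24.

24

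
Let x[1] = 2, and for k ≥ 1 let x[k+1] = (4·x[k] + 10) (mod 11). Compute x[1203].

x[1] = 2, x[2] = 7, x[3] = 5, x[4] = 8, x[5] = 9, x[6] = 2.
Since x[6] = x[1] = 2, the sequence is periodic with period 5.
So x[1203] = x[1 + ((1203-1) mod 5)] = x[3] = 5.

5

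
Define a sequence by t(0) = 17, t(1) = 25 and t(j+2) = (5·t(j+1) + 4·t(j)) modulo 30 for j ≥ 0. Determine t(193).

25

t(0) = 17, t(1) = 25, t(2) = 13, t(3) = 15, t(4) = 7, t(5) = 5, t(6) = 23, t(7) = 15, t(8) = 17, t(9) = 25.
The sequence repeats with period 8.
(193 - 0) mod 8 = 1, so t(193) = t(1) = 25.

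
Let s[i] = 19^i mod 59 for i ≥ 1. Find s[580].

Listing terms: s[1] = 19,  s[2] = 7,  s[3] = 15,  s[4] = 49,  s[5] = 46,  s[6] = 48,  s[7] = 27,  s[8] = 41,  s[9] = 12,  s[10] = 51,  s[11] = 25,  s[12] = 3,  s[13] = 57,  s[14] = 21,  s[15] = 45,  s[16] = 29,  s[17] = 20,  s[18] = 26,  s[19] = 22,  s[20] = 5,  s[21] = 36,  s[22] = 35,  s[23] = 16,  s[24] = 9,  s[25] = 53,  s[26] = 4,  s[27] = 17,  s[28] = 28,  s[29] = 1,  s[30] = 19.
The sequence repeats with period 29.
So s[580] = s[1 + ((580-1) mod 29)] = s[29] = 1.

1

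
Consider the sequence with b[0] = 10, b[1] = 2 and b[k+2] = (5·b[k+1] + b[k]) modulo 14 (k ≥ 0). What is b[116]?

b[0] = 10, b[1] = 2, b[2] = 6, b[3] = 4, b[4] = 12, b[5] = 8, b[6] = 10, b[7] = 2.
The sequence repeats with period 6.
(116 - 0) mod 6 = 2, so b[116] = b[2] = 6.

6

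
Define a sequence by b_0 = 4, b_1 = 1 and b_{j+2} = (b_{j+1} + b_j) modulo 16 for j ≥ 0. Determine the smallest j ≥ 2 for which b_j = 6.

3

Computing terms: b_0 = 4; b_1 = 1; b_2 = 5; b_3 = 6; b_4 = 11; b_5 = 1; b_6 = 12; b_7 = 13; b_8 = 9; b_9 = 6; b_{10} = 15; b_{11} = 5; b_{12} = 4; b_{13} = 9; b_{14} = 13; b_{15} = 6; b_{16} = 3; b_{17} = 9; b_{18} = 12; b_{19} = 5; b_{20} = 1; b_{21} = 6; b_{22} = 7; b_{23} = 13; b_{24} = 4; b_{25} = 1.
Since (b_{24}, b_{25}) = (b_0, b_1) = (4, 1) (two consecutive terms determine the rest), the sequence is periodic with period 24.
The value 6 first appears (with j ≥ 2) at b_3.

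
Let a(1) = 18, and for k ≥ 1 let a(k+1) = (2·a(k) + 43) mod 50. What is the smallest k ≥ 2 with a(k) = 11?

We have a(1) = 18, a(2) = 29, a(3) = 1, a(4) = 45, a(5) = 33, a(6) = 9, a(7) = 11, a(8) = 15, a(9) = 23, a(10) = 39, a(11) = 21, a(12) = 35, a(13) = 13, a(14) = 19, a(15) = 31, a(16) = 5, a(17) = 3, a(18) = 49, a(19) = 41, a(20) = 25, a(21) = 43, a(22) = 29.
Since a(22) = a(2) = 29, the sequence is eventually periodic: after a pre-period of length 1 it cycles with period 20.
The value 11 first appears (with k ≥ 2) at a(7).

7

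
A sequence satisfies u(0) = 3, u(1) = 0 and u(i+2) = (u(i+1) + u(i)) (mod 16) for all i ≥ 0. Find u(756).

u(0) = 3; u(1) = 0; u(2) = 3; u(3) = 3; u(4) = 6; u(5) = 9; u(6) = 15; u(7) = 8; u(8) = 7; u(9) = 15; u(10) = 6; u(11) = 5; u(12) = 11; u(13) = 0; u(14) = 11; u(15) = 11; u(16) = 6; u(17) = 1; u(18) = 7; u(19) = 8; u(20) = 15; u(21) = 7; u(22) = 6; u(23) = 13; u(24) = 3; u(25) = 0.
The sequence repeats with period 24.
So u(756) = u(0 + ((756-0) mod 24)) = u(12) = 11.

11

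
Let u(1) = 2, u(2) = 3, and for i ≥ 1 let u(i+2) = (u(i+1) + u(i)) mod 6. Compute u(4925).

1

Computing terms: u(1) = 2,  u(2) = 3,  u(3) = 5,  u(4) = 2,  u(5) = 1,  u(6) = 3,  u(7) = 4,  u(8) = 1,  u(9) = 5,  u(10) = 0,  u(11) = 5,  u(12) = 5,  u(13) = 4,  u(14) = 3,  u(15) = 1,  u(16) = 4,  u(17) = 5,  u(18) = 3,  u(19) = 2,  u(20) = 5,  u(21) = 1,  u(22) = 0,  u(23) = 1,  u(24) = 1,  u(25) = 2,  u(26) = 3.
Since (u(25), u(26)) = (u(1), u(2)) = (2, 3) (two consecutive terms determine the rest), the sequence is periodic with period 24.
So u(4925) = u(1 + ((4925-1) mod 24)) = u(5) = 1.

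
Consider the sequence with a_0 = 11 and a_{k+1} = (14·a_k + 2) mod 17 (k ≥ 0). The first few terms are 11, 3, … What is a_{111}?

14

a_0 = 11,  a_1 = 3,  a_2 = 10,  a_3 = 6,  a_4 = 1,  a_5 = 16,  a_6 = 5,  a_7 = 4,  a_8 = 7,  a_9 = 15,  a_{10} = 8,  a_{11} = 12,  a_{12} = 0,  a_{13} = 2,  a_{14} = 13,  a_{15} = 14,  a_{16} = 11.
The sequence repeats with period 16.
(111 - 0) mod 16 = 15, so a_{111} = a_{15} = 14.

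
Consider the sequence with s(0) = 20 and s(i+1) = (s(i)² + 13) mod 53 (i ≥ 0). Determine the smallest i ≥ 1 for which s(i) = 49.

Listing terms: s(0) = 20, s(1) = 42, s(2) = 28, s(3) = 2, s(4) = 17, s(5) = 37, s(6) = 4, s(7) = 29, s(8) = 6, s(9) = 49, s(10) = 29.
Since s(10) = s(7) = 29, the sequence is eventually periodic: after a pre-period of length 7 it cycles with period 3.
The value 49 first appears (with i ≥ 1) at s(9).

9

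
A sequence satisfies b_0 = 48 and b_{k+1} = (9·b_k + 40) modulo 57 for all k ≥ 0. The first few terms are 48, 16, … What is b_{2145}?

43

Computing terms: b_0 = 48; b_1 = 16; b_2 = 13; b_3 = 43; b_4 = 28; b_5 = 7; b_6 = 46; b_7 = 55; b_8 = 22; b_9 = 10; b_{10} = 16.
Since b_{10} = b_1 = 16, the sequence is eventually periodic: after a pre-period of length 1 it cycles with period 9.
For k ≥ 1, b_k depends only on (k - 1) mod 9. (2145 - 1) mod 9 = 2, so b_{2145} = b_3 = 43.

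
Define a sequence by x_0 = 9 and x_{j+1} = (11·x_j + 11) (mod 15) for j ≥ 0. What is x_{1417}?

11

We have x_0 = 9, x_1 = 5, x_2 = 6, x_3 = 2, x_4 = 3, x_5 = 14, x_6 = 0, x_7 = 11, x_8 = 12, x_9 = 8, x_{10} = 9.
Since x_{10} = x_0 = 9, the sequence is periodic with period 10.
(1417 - 0) mod 10 = 7, so x_{1417} = x_7 = 11.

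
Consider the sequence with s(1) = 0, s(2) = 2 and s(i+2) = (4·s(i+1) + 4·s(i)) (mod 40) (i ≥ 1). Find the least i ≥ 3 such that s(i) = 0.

Computing terms: s(1) = 0; s(2) = 2; s(3) = 8; s(4) = 0; s(5) = 32; s(6) = 8; s(7) = 0.
Since (s(6), s(7)) = (s(3), s(4)) = (8, 0) (two consecutive terms determine the rest), the sequence is eventually periodic: after a pre-period of length 2 it cycles with period 3.
The value 0 first appears (with i ≥ 3) at s(4).

4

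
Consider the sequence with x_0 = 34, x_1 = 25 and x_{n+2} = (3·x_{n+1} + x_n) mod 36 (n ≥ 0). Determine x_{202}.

13

x_0 = 34, x_1 = 25, x_2 = 1, x_3 = 28, x_4 = 13, x_5 = 31, x_6 = 34, x_7 = 25.
Since (x_6, x_7) = (x_0, x_1) = (34, 25) (two consecutive terms determine the rest), the sequence is periodic with period 6.
(202 - 0) mod 6 = 4, so x_{202} = x_4 = 13.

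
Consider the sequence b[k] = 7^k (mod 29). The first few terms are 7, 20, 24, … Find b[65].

Listing terms: b[1] = 7; b[2] = 20; b[3] = 24; b[4] = 23; b[5] = 16; b[6] = 25; b[7] = 1; b[8] = 7.
The sequence repeats with period 7.
(65 - 1) mod 7 = 1, so b[65] = b[2] = 20.

20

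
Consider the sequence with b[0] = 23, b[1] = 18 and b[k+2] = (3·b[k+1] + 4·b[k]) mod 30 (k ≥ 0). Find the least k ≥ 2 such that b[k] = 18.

b[0] = 23, b[1] = 18, b[2] = 26, b[3] = 0, b[4] = 14, b[5] = 12, b[6] = 2, b[7] = 24, b[8] = 20, b[9] = 6, b[10] = 8, b[11] = 18, b[12] = 26.
Since (b[11], b[12]) = (b[1], b[2]) = (18, 26) (two consecutive terms determine the rest), the sequence is eventually periodic: after a pre-period of length 1 it cycles with period 10.
The value 18 next appears (with k ≥ 2) at b[11].

11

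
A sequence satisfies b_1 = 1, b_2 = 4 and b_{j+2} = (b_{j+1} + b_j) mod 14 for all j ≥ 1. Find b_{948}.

We have b_1 = 1; b_2 = 4; b_3 = 5; b_4 = 9; b_5 = 0; b_6 = 9; b_7 = 9; b_8 = 4; b_9 = 13; b_{10} = 3; b_{11} = 2; b_{12} = 5; b_{13} = 7; b_{14} = 12; b_{15} = 5; b_{16} = 3; b_{17} = 8; b_{18} = 11; b_{19} = 5; b_{20} = 2; b_{21} = 7; b_{22} = 9; b_{23} = 2; b_{24} = 11; b_{25} = 13; b_{26} = 10; b_{27} = 9; b_{28} = 5; b_{29} = 0; b_{30} = 5; b_{31} = 5; b_{32} = 10; b_{33} = 1; b_{34} = 11; b_{35} = 12; b_{36} = 9; b_{37} = 7; b_{38} = 2; b_{39} = 9; b_{40} = 11; b_{41} = 6; b_{42} = 3; b_{43} = 9; b_{44} = 12; b_{45} = 7; b_{46} = 5; b_{47} = 12; b_{48} = 3; b_{49} = 1; b_{50} = 4.
The sequence repeats with period 48.
So b_{948} = b_{1 + ((948-1) mod 48)} = b_{36} = 9.

9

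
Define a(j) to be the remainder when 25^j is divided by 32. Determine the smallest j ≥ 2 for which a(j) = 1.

4

Listing terms: a(1) = 25,  a(2) = 17,  a(3) = 9,  a(4) = 1,  a(5) = 25.
Since a(5) = a(1) = 25, the sequence is periodic with period 4.
The value 1 first appears (with j ≥ 2) at a(4).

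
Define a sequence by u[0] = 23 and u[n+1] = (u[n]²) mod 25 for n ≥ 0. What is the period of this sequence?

u[0] = 23, u[1] = 4, u[2] = 16, u[3] = 6, u[4] = 11, u[5] = 21, u[6] = 16.
Since u[6] = u[2] = 16, the sequence is eventually periodic: after a pre-period of length 2 it cycles with period 4.

4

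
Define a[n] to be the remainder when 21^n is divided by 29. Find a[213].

19

a[0] = 1, a[1] = 21, a[2] = 6, a[3] = 10, a[4] = 7, a[5] = 2, a[6] = 13, a[7] = 12, a[8] = 20, a[9] = 14, a[10] = 4, a[11] = 26, a[12] = 24, a[13] = 11, a[14] = 28, a[15] = 8, a[16] = 23, a[17] = 19, a[18] = 22, a[19] = 27, a[20] = 16, a[21] = 17, a[22] = 9, a[23] = 15, a[24] = 25, a[25] = 3, a[26] = 5, a[27] = 18, a[28] = 1.
The sequence repeats with period 28.
(213 - 0) mod 28 = 17, so a[213] = a[17] = 19.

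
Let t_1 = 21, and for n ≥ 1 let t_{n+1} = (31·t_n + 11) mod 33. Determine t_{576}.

10

Computing terms: t_1 = 21,  t_2 = 2,  t_3 = 7,  t_4 = 30,  t_5 = 17,  t_6 = 10,  t_7 = 24,  t_8 = 29,  t_9 = 19,  t_{10} = 6,  t_{11} = 32,  t_{12} = 13,  t_{13} = 18,  t_{14} = 8,  t_{15} = 28,  t_{16} = 21.
The sequence repeats with period 15.
(576 - 1) mod 15 = 5, so t_{576} = t_6 = 10.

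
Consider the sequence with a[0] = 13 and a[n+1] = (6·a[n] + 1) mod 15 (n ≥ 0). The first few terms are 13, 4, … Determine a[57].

10

a[0] = 13, a[1] = 4, a[2] = 10, a[3] = 1, a[4] = 7, a[5] = 13.
Since a[5] = a[0] = 13, the sequence is periodic with period 5.
(57 - 0) mod 5 = 2, so a[57] = a[2] = 10.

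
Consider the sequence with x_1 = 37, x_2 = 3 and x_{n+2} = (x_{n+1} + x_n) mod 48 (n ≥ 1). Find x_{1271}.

23

x_1 = 37, x_2 = 3, x_3 = 40, x_4 = 43, x_5 = 35, x_6 = 30, x_7 = 17, x_8 = 47, x_9 = 16, x_{10} = 15, x_{11} = 31, x_{12} = 46, x_{13} = 29, x_{14} = 27, x_{15} = 8, x_{16} = 35, x_{17} = 43, x_{18} = 30, x_{19} = 25, x_{20} = 7, x_{21} = 32, x_{22} = 39, x_{23} = 23, x_{24} = 14, x_{25} = 37, x_{26} = 3.
Since (x_{25}, x_{26}) = (x_1, x_2) = (37, 3) (two consecutive terms determine the rest), the sequence is periodic with period 24.
(1271 - 1) mod 24 = 22, so x_{1271} = x_{23} = 23.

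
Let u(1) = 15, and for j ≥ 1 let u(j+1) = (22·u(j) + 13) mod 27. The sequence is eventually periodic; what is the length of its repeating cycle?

27

We have u(1) = 15, u(2) = 19, u(3) = 26, u(4) = 18, u(5) = 4, u(6) = 20, u(7) = 21, u(8) = 16, u(9) = 14, u(10) = 24, u(11) = 1, u(12) = 8, u(13) = 0, u(14) = 13, u(15) = 2, u(16) = 3, u(17) = 25, u(18) = 23, u(19) = 6, u(20) = 10, u(21) = 17, u(22) = 9, u(23) = 22, u(24) = 11, u(25) = 12, u(26) = 7, u(27) = 5, u(28) = 15.
The sequence repeats with period 27.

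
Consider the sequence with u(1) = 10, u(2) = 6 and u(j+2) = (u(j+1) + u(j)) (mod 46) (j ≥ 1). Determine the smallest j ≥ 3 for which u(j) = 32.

14

Computing terms: u(1) = 10; u(2) = 6; u(3) = 16; u(4) = 22; u(5) = 38; u(6) = 14; u(7) = 6; u(8) = 20; u(9) = 26; u(10) = 0; u(11) = 26; u(12) = 26; u(13) = 6; u(14) = 32; u(15) = 38; u(16) = 24; u(17) = 16; u(18) = 40; u(19) = 10; u(20) = 4; u(21) = 14; u(22) = 18; u(23) = 32; u(24) = 4; u(25) = 36; u(26) = 40; u(27) = 30; u(28) = 24; u(29) = 8; u(30) = 32; u(31) = 40; u(32) = 26; u(33) = 20; u(34) = 0; u(35) = 20; u(36) = 20; u(37) = 40; u(38) = 14; u(39) = 8; u(40) = 22; u(41) = 30; u(42) = 6; u(43) = 36; u(44) = 42; u(45) = 32; u(46) = 28; u(47) = 14; u(48) = 42; u(49) = 10; u(50) = 6.
Since (u(49), u(50)) = (u(1), u(2)) = (10, 6) (two consecutive terms determine the rest), the sequence is periodic with period 48.
The value 32 first appears (with j ≥ 3) at u(14).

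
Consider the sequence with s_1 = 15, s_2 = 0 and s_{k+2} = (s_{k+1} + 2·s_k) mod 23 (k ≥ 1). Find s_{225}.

Computing terms: s_1 = 15; s_2 = 0; s_3 = 7; s_4 = 7; s_5 = 21; s_6 = 12; s_7 = 8; s_8 = 9; s_9 = 2; s_{10} = 20; s_{11} = 1; s_{12} = 18; s_{13} = 20; s_{14} = 10; s_{15} = 4; s_{16} = 1; s_{17} = 9; s_{18} = 11; s_{19} = 6; s_{20} = 5; s_{21} = 17; s_{22} = 4; s_{23} = 15; s_{24} = 0.
Since (s_{23}, s_{24}) = (s_1, s_2) = (15, 0) (two consecutive terms determine the rest), the sequence is periodic with period 22.
(225 - 1) mod 22 = 4, so s_{225} = s_5 = 21.

21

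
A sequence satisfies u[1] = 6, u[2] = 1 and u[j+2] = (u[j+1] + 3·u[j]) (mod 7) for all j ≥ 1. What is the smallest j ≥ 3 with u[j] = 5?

Computing terms: u[1] = 6,  u[2] = 1,  u[3] = 5,  u[4] = 1,  u[5] = 2,  u[6] = 5,  u[7] = 4,  u[8] = 5,  u[9] = 3,  u[10] = 4,  u[11] = 6,  u[12] = 4,  u[13] = 1,  u[14] = 6,  u[15] = 2,  u[16] = 6,  u[17] = 5,  u[18] = 2,  u[19] = 3,  u[20] = 2,  u[21] = 4,  u[22] = 3,  u[23] = 1,  u[24] = 3,  u[25] = 6,  u[26] = 1.
Since (u[25], u[26]) = (u[1], u[2]) = (6, 1) (two consecutive terms determine the rest), the sequence is periodic with period 24.
The value 5 first appears (with j ≥ 3) at u[3].

3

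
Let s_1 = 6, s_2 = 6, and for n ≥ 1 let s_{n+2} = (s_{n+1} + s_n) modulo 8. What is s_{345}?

4

Computing terms: s_1 = 6,  s_2 = 6,  s_3 = 4,  s_4 = 2,  s_5 = 6,  s_6 = 0,  s_7 = 6,  s_8 = 6.
Since (s_7, s_8) = (s_1, s_2) = (6, 6) (two consecutive terms determine the rest), the sequence is periodic with period 6.
So s_{345} = s_{1 + ((345-1) mod 6)} = s_3 = 4.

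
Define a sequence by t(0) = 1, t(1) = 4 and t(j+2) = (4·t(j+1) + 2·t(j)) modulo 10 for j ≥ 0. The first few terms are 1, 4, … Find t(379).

0

Listing terms: t(0) = 1,  t(1) = 4,  t(2) = 8,  t(3) = 0,  t(4) = 6,  t(5) = 4,  t(6) = 8.
Since (t(5), t(6)) = (t(1), t(2)) = (4, 8) (two consecutive terms determine the rest), the sequence is eventually periodic: after a pre-period of length 1 it cycles with period 4.
For j ≥ 1, t(j) depends only on (j - 1) mod 4. (379 - 1) mod 4 = 2, so t(379) = t(3) = 0.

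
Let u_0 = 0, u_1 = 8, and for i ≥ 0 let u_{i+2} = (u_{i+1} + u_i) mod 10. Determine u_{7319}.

8

Computing terms: u_0 = 0, u_1 = 8, u_2 = 8, u_3 = 6, u_4 = 4, u_5 = 0, u_6 = 4, u_7 = 4, u_8 = 8, u_9 = 2, u_{10} = 0, u_{11} = 2, u_{12} = 2, u_{13} = 4, u_{14} = 6, u_{15} = 0, u_{16} = 6, u_{17} = 6, u_{18} = 2, u_{19} = 8, u_{20} = 0, u_{21} = 8.
Since (u_{20}, u_{21}) = (u_0, u_1) = (0, 8) (two consecutive terms determine the rest), the sequence is periodic with period 20.
So u_{7319} = u_{0 + ((7319-0) mod 20)} = u_{19} = 8.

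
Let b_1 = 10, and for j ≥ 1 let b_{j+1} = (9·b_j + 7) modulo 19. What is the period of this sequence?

We have b_1 = 10, b_2 = 2, b_3 = 6, b_4 = 4, b_5 = 5, b_6 = 14, b_7 = 0, b_8 = 7, b_9 = 13, b_{10} = 10.
The sequence repeats with period 9.

9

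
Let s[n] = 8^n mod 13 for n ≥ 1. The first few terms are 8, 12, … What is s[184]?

1

We have s[1] = 8, s[2] = 12, s[3] = 5, s[4] = 1, s[5] = 8.
The sequence repeats with period 4.
(184 - 1) mod 4 = 3, so s[184] = s[4] = 1.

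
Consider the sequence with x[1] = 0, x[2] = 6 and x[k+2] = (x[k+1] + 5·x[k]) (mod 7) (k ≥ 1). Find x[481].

Computing terms: x[1] = 0, x[2] = 6, x[3] = 6, x[4] = 1, x[5] = 3, x[6] = 1, x[7] = 2, x[8] = 0, x[9] = 3, x[10] = 3, x[11] = 4, x[12] = 5, x[13] = 4, x[14] = 1, x[15] = 0, x[16] = 5, x[17] = 5, x[18] = 2, x[19] = 6, x[20] = 2, x[21] = 4, x[22] = 0, x[23] = 6.
Since (x[22], x[23]) = (x[1], x[2]) = (0, 6) (two consecutive terms determine the rest), the sequence is periodic with period 21.
(481 - 1) mod 21 = 18, so x[481] = x[19] = 6.

6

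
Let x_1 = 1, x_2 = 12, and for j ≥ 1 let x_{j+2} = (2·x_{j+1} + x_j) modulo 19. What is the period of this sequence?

40

We have x_1 = 1, x_2 = 12, x_3 = 6, x_4 = 5, x_5 = 16, x_6 = 18, x_7 = 14, x_8 = 8, x_9 = 11, x_{10} = 11, x_{11} = 14, x_{12} = 1, x_{13} = 16, x_{14} = 14, x_{15} = 6, x_{16} = 7, x_{17} = 1, x_{18} = 9, x_{19} = 0, x_{20} = 9, x_{21} = 18, x_{22} = 7, x_{23} = 13, x_{24} = 14, x_{25} = 3, x_{26} = 1, x_{27} = 5, x_{28} = 11, x_{29} = 8, x_{30} = 8, x_{31} = 5, x_{32} = 18, x_{33} = 3, x_{34} = 5, x_{35} = 13, x_{36} = 12, x_{37} = 18, x_{38} = 10, x_{39} = 0, x_{40} = 10, x_{41} = 1, x_{42} = 12.
Since (x_{41}, x_{42}) = (x_1, x_2) = (1, 12) (two consecutive terms determine the rest), the sequence is periodic with period 40.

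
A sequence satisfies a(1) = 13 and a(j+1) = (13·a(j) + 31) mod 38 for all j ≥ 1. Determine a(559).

Listing terms: a(1) = 13, a(2) = 10, a(3) = 9, a(4) = 34, a(5) = 17, a(6) = 24, a(7) = 1, a(8) = 6, a(9) = 33, a(10) = 4, a(11) = 7, a(12) = 8, a(13) = 21, a(14) = 0, a(15) = 31, a(16) = 16, a(17) = 11, a(18) = 22, a(19) = 13.
The sequence repeats with period 18.
So a(559) = a(1 + ((559-1) mod 18)) = a(1) = 13.

13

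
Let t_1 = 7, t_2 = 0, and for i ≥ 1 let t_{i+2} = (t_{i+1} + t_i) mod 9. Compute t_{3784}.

2

We have t_1 = 7, t_2 = 0, t_3 = 7, t_4 = 7, t_5 = 5, t_6 = 3, t_7 = 8, t_8 = 2, t_9 = 1, t_{10} = 3, t_{11} = 4, t_{12} = 7, t_{13} = 2, t_{14} = 0, t_{15} = 2, t_{16} = 2, t_{17} = 4, t_{18} = 6, t_{19} = 1, t_{20} = 7, t_{21} = 8, t_{22} = 6, t_{23} = 5, t_{24} = 2, t_{25} = 7, t_{26} = 0.
The sequence repeats with period 24.
So t_{3784} = t_{1 + ((3784-1) mod 24)} = t_{16} = 2.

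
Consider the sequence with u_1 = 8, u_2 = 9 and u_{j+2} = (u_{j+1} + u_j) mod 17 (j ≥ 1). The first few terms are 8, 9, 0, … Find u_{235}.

Computing terms: u_1 = 8,  u_2 = 9,  u_3 = 0,  u_4 = 9,  u_5 = 9,  u_6 = 1,  u_7 = 10,  u_8 = 11,  u_9 = 4,  u_{10} = 15,  u_{11} = 2,  u_{12} = 0,  u_{13} = 2,  u_{14} = 2,  u_{15} = 4,  u_{16} = 6,  u_{17} = 10,  u_{18} = 16,  u_{19} = 9,  u_{20} = 8,  u_{21} = 0,  u_{22} = 8,  u_{23} = 8,  u_{24} = 16,  u_{25} = 7,  u_{26} = 6,  u_{27} = 13,  u_{28} = 2,  u_{29} = 15,  u_{30} = 0,  u_{31} = 15,  u_{32} = 15,  u_{33} = 13,  u_{34} = 11,  u_{35} = 7,  u_{36} = 1,  u_{37} = 8,  u_{38} = 9.
Since (u_{37}, u_{38}) = (u_1, u_2) = (8, 9) (two consecutive terms determine the rest), the sequence is periodic with period 36.
(235 - 1) mod 36 = 18, so u_{235} = u_{19} = 9.

9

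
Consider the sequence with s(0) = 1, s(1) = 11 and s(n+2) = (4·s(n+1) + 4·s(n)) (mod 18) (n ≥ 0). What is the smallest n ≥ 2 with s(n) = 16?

5

s(0) = 1, s(1) = 11, s(2) = 12, s(3) = 2, s(4) = 2, s(5) = 16, s(6) = 0, s(7) = 10, s(8) = 4, s(9) = 2, s(10) = 6, s(11) = 14, s(12) = 8, s(13) = 16, s(14) = 6, s(15) = 16, s(16) = 16, s(17) = 2, s(18) = 0, s(19) = 8, s(20) = 14, s(21) = 16, s(22) = 12, s(23) = 4, s(24) = 10, s(25) = 2, s(26) = 12, s(27) = 2.
Since (s(26), s(27)) = (s(2), s(3)) = (12, 2) (two consecutive terms determine the rest), the sequence is eventually periodic: after a pre-period of length 2 it cycles with period 24.
The value 16 first appears (with n ≥ 2) at s(5).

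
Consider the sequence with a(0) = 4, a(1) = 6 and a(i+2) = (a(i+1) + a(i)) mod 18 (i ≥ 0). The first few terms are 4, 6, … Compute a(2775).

a(0) = 4, a(1) = 6, a(2) = 10, a(3) = 16, a(4) = 8, a(5) = 6, a(6) = 14, a(7) = 2, a(8) = 16, a(9) = 0, a(10) = 16, a(11) = 16, a(12) = 14, a(13) = 12, a(14) = 8, a(15) = 2, a(16) = 10, a(17) = 12, a(18) = 4, a(19) = 16, a(20) = 2, a(21) = 0, a(22) = 2, a(23) = 2, a(24) = 4, a(25) = 6.
The sequence repeats with period 24.
(2775 - 0) mod 24 = 15, so a(2775) = a(15) = 2.

2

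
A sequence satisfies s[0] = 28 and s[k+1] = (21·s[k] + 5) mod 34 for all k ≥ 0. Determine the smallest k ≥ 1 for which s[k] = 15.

We have s[0] = 28,  s[1] = 15,  s[2] = 14,  s[3] = 27,  s[4] = 28.
The sequence repeats with period 4.
The value 15 first appears (with k ≥ 1) at s[1].

1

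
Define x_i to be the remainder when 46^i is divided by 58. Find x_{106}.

x_1 = 46,  x_2 = 28,  x_3 = 12,  x_4 = 30,  x_5 = 46.
The sequence repeats with period 4.
(106 - 1) mod 4 = 1, so x_{106} = x_2 = 28.

28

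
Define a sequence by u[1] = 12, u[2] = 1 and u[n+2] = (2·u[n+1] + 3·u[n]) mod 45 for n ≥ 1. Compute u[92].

34

We have u[1] = 12, u[2] = 1, u[3] = 38, u[4] = 34, u[5] = 2, u[6] = 16, u[7] = 38, u[8] = 34.
Since (u[7], u[8]) = (u[3], u[4]) = (38, 34) (two consecutive terms determine the rest), the sequence is eventually periodic: after a pre-period of length 2 it cycles with period 4.
For n ≥ 3, u[n] depends only on (n - 3) mod 4. (92 - 3) mod 4 = 1, so u[92] = u[4] = 34.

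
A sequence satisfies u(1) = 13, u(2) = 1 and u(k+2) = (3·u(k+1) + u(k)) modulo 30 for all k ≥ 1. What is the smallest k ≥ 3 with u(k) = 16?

Listing terms: u(1) = 13, u(2) = 1, u(3) = 16, u(4) = 19, u(5) = 13, u(6) = 28, u(7) = 7, u(8) = 19, u(9) = 4, u(10) = 1, u(11) = 7, u(12) = 22, u(13) = 13, u(14) = 1.
Since (u(13), u(14)) = (u(1), u(2)) = (13, 1) (two consecutive terms determine the rest), the sequence is periodic with period 12.
The value 16 first appears (with k ≥ 3) at u(3).

3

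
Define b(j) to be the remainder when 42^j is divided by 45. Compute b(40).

Computing terms: b(0) = 1; b(1) = 42; b(2) = 9; b(3) = 18; b(4) = 36; b(5) = 27; b(6) = 9.
Since b(6) = b(2) = 9, the sequence is eventually periodic: after a pre-period of length 2 it cycles with period 4.
For j ≥ 2, b(j) depends only on (j - 2) mod 4. (40 - 2) mod 4 = 2, so b(40) = b(4) = 36.

36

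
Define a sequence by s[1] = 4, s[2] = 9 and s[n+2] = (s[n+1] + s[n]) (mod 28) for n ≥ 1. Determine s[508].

We have s[1] = 4; s[2] = 9; s[3] = 13; s[4] = 22; s[5] = 7; s[6] = 1; s[7] = 8; s[8] = 9; s[9] = 17; s[10] = 26; s[11] = 15; s[12] = 13; s[13] = 0; s[14] = 13; s[15] = 13; s[16] = 26; s[17] = 11; s[18] = 9; s[19] = 20; s[20] = 1; s[21] = 21; s[22] = 22; s[23] = 15; s[24] = 9; s[25] = 24; s[26] = 5; s[27] = 1; s[28] = 6; s[29] = 7; s[30] = 13; s[31] = 20; s[32] = 5; s[33] = 25; s[34] = 2; s[35] = 27; s[36] = 1; s[37] = 0; s[38] = 1; s[39] = 1; s[40] = 2; s[41] = 3; s[42] = 5; s[43] = 8; s[44] = 13; s[45] = 21; s[46] = 6; s[47] = 27; s[48] = 5; s[49] = 4; s[50] = 9.
The sequence repeats with period 48.
(508 - 1) mod 48 = 27, so s[508] = s[28] = 6.

6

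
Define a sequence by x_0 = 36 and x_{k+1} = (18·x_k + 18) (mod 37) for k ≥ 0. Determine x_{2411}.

Computing terms: x_0 = 36, x_1 = 0, x_2 = 18, x_3 = 9, x_4 = 32, x_5 = 2, x_6 = 17, x_7 = 28, x_8 = 4, x_9 = 16, x_{10} = 10, x_{11} = 13, x_{12} = 30, x_{13} = 3, x_{14} = 35, x_{15} = 19, x_{16} = 27, x_{17} = 23, x_{18} = 25, x_{19} = 24, x_{20} = 6, x_{21} = 15, x_{22} = 29, x_{23} = 22, x_{24} = 7, x_{25} = 33, x_{26} = 20, x_{27} = 8, x_{28} = 14, x_{29} = 11, x_{30} = 31, x_{31} = 21, x_{32} = 26, x_{33} = 5, x_{34} = 34, x_{35} = 1, x_{36} = 36.
Since x_{36} = x_0 = 36, the sequence is periodic with period 36.
So x_{2411} = x_{0 + ((2411-0) mod 36)} = x_{35} = 1.

1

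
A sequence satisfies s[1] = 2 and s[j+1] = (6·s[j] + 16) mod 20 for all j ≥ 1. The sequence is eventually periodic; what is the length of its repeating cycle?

We have s[1] = 2, s[2] = 8, s[3] = 4, s[4] = 0, s[5] = 16, s[6] = 12, s[7] = 8.
Since s[7] = s[2] = 8, the sequence is eventually periodic: after a pre-period of length 1 it cycles with period 5.

5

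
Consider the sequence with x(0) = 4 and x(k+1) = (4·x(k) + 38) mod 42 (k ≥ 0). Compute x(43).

Listing terms: x(0) = 4, x(1) = 12, x(2) = 2, x(3) = 4.
Since x(3) = x(0) = 4, the sequence is periodic with period 3.
(43 - 0) mod 3 = 1, so x(43) = x(1) = 12.

12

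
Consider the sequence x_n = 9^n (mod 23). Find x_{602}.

Listing terms: x_0 = 1, x_1 = 9, x_2 = 12, x_3 = 16, x_4 = 6, x_5 = 8, x_6 = 3, x_7 = 4, x_8 = 13, x_9 = 2, x_{10} = 18, x_{11} = 1.
The sequence repeats with period 11.
(602 - 0) mod 11 = 8, so x_{602} = x_8 = 13.

13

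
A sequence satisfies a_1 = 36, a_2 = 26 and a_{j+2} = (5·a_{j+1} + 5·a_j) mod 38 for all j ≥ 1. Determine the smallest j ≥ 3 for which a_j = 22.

10

Listing terms: a_1 = 36,  a_2 = 26,  a_3 = 6,  a_4 = 8,  a_5 = 32,  a_6 = 10,  a_7 = 20,  a_8 = 36,  a_9 = 14,  a_{10} = 22,  a_{11} = 28,  a_{12} = 22,  a_{13} = 22,  a_{14} = 30,  a_{15} = 32,  a_{16} = 6,  a_{17} = 0,  a_{18} = 30,  a_{19} = 36,  a_{20} = 26.
The sequence repeats with period 18.
The value 22 first appears (with j ≥ 3) at a_{10}.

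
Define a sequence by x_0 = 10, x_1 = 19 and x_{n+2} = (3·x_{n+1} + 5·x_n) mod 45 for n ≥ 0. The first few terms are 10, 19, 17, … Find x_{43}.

We have x_0 = 10,  x_1 = 19,  x_2 = 17,  x_3 = 11,  x_4 = 28,  x_5 = 4,  x_6 = 17,  x_7 = 26,  x_8 = 28,  x_9 = 34,  x_{10} = 17,  x_{11} = 41,  x_{12} = 28,  x_{13} = 19,  x_{14} = 17.
Since (x_{13}, x_{14}) = (x_1, x_2) = (19, 17) (two consecutive terms determine the rest), the sequence is eventually periodic: after a pre-period of length 1 it cycles with period 12.
For n ≥ 1, x_n depends only on (n - 1) mod 12. (43 - 1) mod 12 = 6, so x_{43} = x_7 = 26.

26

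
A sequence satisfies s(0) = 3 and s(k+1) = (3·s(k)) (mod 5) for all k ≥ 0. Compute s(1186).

2

We have s(0) = 3,  s(1) = 4,  s(2) = 2,  s(3) = 1,  s(4) = 3.
The sequence repeats with period 4.
(1186 - 0) mod 4 = 2, so s(1186) = s(2) = 2.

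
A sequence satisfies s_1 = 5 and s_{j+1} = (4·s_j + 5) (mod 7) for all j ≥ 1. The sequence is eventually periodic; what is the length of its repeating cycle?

3

s_1 = 5,  s_2 = 4,  s_3 = 0,  s_4 = 5.
Since s_4 = s_1 = 5, the sequence is periodic with period 3.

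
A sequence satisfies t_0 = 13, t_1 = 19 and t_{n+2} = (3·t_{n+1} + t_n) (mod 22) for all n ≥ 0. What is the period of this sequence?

24

Computing terms: t_0 = 13, t_1 = 19, t_2 = 4, t_3 = 9, t_4 = 9, t_5 = 14, t_6 = 7, t_7 = 13, t_8 = 2, t_9 = 19, t_{10} = 15, t_{11} = 20, t_{12} = 9, t_{13} = 3, t_{14} = 18, t_{15} = 13, t_{16} = 13, t_{17} = 8, t_{18} = 15, t_{19} = 9, t_{20} = 20, t_{21} = 3, t_{22} = 7, t_{23} = 2, t_{24} = 13, t_{25} = 19.
The sequence repeats with period 24.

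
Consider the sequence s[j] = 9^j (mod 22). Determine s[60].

Listing terms: s[0] = 1; s[1] = 9; s[2] = 15; s[3] = 3; s[4] = 5; s[5] = 1.
Since s[5] = s[0] = 1, the sequence is periodic with period 5.
(60 - 0) mod 5 = 0, so s[60] = s[0] = 1.

1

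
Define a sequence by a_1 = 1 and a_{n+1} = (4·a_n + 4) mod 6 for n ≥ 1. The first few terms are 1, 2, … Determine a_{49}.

a_1 = 1,  a_2 = 2,  a_3 = 0,  a_4 = 4,  a_5 = 2.
Since a_5 = a_2 = 2, the sequence is eventually periodic: after a pre-period of length 1 it cycles with period 3.
For n ≥ 2, a_n depends only on (n - 2) mod 3. (49 - 2) mod 3 = 2, so a_{49} = a_4 = 4.

4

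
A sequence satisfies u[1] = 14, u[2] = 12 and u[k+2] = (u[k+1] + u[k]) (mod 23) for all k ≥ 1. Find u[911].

16

We have u[1] = 14,  u[2] = 12,  u[3] = 3,  u[4] = 15,  u[5] = 18,  u[6] = 10,  u[7] = 5,  u[8] = 15,  u[9] = 20,  u[10] = 12,  u[11] = 9,  u[12] = 21,  u[13] = 7,  u[14] = 5,  u[15] = 12,  u[16] = 17,  u[17] = 6,  u[18] = 0,  u[19] = 6,  u[20] = 6,  u[21] = 12,  u[22] = 18,  u[23] = 7,  u[24] = 2,  u[25] = 9,  u[26] = 11,  u[27] = 20,  u[28] = 8,  u[29] = 5,  u[30] = 13,  u[31] = 18,  u[32] = 8,  u[33] = 3,  u[34] = 11,  u[35] = 14,  u[36] = 2,  u[37] = 16,  u[38] = 18,  u[39] = 11,  u[40] = 6,  u[41] = 17,  u[42] = 0,  u[43] = 17,  u[44] = 17,  u[45] = 11,  u[46] = 5,  u[47] = 16,  u[48] = 21,  u[49] = 14,  u[50] = 12.
The sequence repeats with period 48.
(911 - 1) mod 48 = 46, so u[911] = u[47] = 16.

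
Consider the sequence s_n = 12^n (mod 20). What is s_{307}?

Listing terms: s_0 = 1; s_1 = 12; s_2 = 4; s_3 = 8; s_4 = 16; s_5 = 12.
Since s_5 = s_1 = 12, the sequence is eventually periodic: after a pre-period of length 1 it cycles with period 4.
For n ≥ 1, s_n depends only on (n - 1) mod 4. (307 - 1) mod 4 = 2, so s_{307} = s_3 = 8.

8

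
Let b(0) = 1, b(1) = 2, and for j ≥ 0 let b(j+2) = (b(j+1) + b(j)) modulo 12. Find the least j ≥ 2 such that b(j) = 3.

2

Computing terms: b(0) = 1; b(1) = 2; b(2) = 3; b(3) = 5; b(4) = 8; b(5) = 1; b(6) = 9; b(7) = 10; b(8) = 7; b(9) = 5; b(10) = 0; b(11) = 5; b(12) = 5; b(13) = 10; b(14) = 3; b(15) = 1; b(16) = 4; b(17) = 5; b(18) = 9; b(19) = 2; b(20) = 11; b(21) = 1; b(22) = 0; b(23) = 1; b(24) = 1; b(25) = 2.
The sequence repeats with period 24.
The value 3 first appears (with j ≥ 2) at b(2).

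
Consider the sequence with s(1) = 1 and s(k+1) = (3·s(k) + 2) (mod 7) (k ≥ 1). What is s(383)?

0

s(1) = 1,  s(2) = 5,  s(3) = 3,  s(4) = 4,  s(5) = 0,  s(6) = 2,  s(7) = 1.
The sequence repeats with period 6.
(383 - 1) mod 6 = 4, so s(383) = s(5) = 0.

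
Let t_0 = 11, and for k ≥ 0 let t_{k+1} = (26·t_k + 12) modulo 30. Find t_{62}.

We have t_0 = 11,  t_1 = 28,  t_2 = 20,  t_3 = 22,  t_4 = 14,  t_5 = 16,  t_6 = 8,  t_7 = 10,  t_8 = 2,  t_9 = 4,  t_{10} = 26,  t_{11} = 28.
Since t_{11} = t_1 = 28, the sequence is eventually periodic: after a pre-period of length 1 it cycles with period 10.
For k ≥ 1, t_k depends only on (k - 1) mod 10. (62 - 1) mod 10 = 1, so t_{62} = t_2 = 20.

20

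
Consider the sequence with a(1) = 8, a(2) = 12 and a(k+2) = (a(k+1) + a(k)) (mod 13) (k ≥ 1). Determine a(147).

6

Computing terms: a(1) = 8, a(2) = 12, a(3) = 7, a(4) = 6, a(5) = 0, a(6) = 6, a(7) = 6, a(8) = 12, a(9) = 5, a(10) = 4, a(11) = 9, a(12) = 0, a(13) = 9, a(14) = 9, a(15) = 5, a(16) = 1, a(17) = 6, a(18) = 7, a(19) = 0, a(20) = 7, a(21) = 7, a(22) = 1, a(23) = 8, a(24) = 9, a(25) = 4, a(26) = 0, a(27) = 4, a(28) = 4, a(29) = 8, a(30) = 12.
Since (a(29), a(30)) = (a(1), a(2)) = (8, 12) (two consecutive terms determine the rest), the sequence is periodic with period 28.
(147 - 1) mod 28 = 6, so a(147) = a(7) = 6.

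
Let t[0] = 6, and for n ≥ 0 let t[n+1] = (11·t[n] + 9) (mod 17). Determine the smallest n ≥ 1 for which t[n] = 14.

Computing terms: t[0] = 6; t[1] = 7; t[2] = 1; t[3] = 3; t[4] = 8; t[5] = 12; t[6] = 5; t[7] = 13; t[8] = 16; t[9] = 15; t[10] = 4; t[11] = 2; t[12] = 14; t[13] = 10; t[14] = 0; t[15] = 9; t[16] = 6.
Since t[16] = t[0] = 6, the sequence is periodic with period 16.
The value 14 first appears (with n ≥ 1) at t[12].

12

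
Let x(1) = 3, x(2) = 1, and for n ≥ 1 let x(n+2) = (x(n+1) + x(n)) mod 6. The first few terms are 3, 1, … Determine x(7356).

2

We have x(1) = 3, x(2) = 1, x(3) = 4, x(4) = 5, x(5) = 3, x(6) = 2, x(7) = 5, x(8) = 1, x(9) = 0, x(10) = 1, x(11) = 1, x(12) = 2, x(13) = 3, x(14) = 5, x(15) = 2, x(16) = 1, x(17) = 3, x(18) = 4, x(19) = 1, x(20) = 5, x(21) = 0, x(22) = 5, x(23) = 5, x(24) = 4, x(25) = 3, x(26) = 1.
The sequence repeats with period 24.
(7356 - 1) mod 24 = 11, so x(7356) = x(12) = 2.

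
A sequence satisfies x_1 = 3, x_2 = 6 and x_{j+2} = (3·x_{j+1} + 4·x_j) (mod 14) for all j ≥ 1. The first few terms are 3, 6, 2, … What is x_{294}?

8

We have x_1 = 3; x_2 = 6; x_3 = 2; x_4 = 2; x_5 = 0; x_6 = 8; x_7 = 10; x_8 = 6; x_9 = 2.
Since (x_8, x_9) = (x_2, x_3) = (6, 2) (two consecutive terms determine the rest), the sequence is eventually periodic: after a pre-period of length 1 it cycles with period 6.
For j ≥ 2, x_j depends only on (j - 2) mod 6. (294 - 2) mod 6 = 4, so x_{294} = x_6 = 8.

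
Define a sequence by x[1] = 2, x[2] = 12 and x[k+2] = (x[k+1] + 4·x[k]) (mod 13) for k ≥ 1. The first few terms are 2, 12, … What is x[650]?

Computing terms: x[1] = 2, x[2] = 12, x[3] = 7, x[4] = 3, x[5] = 5, x[6] = 4, x[7] = 11, x[8] = 1, x[9] = 6, x[10] = 10, x[11] = 8, x[12] = 9, x[13] = 2, x[14] = 12.
Since (x[13], x[14]) = (x[1], x[2]) = (2, 12) (two consecutive terms determine the rest), the sequence is periodic with period 12.
(650 - 1) mod 12 = 1, so x[650] = x[2] = 12.

12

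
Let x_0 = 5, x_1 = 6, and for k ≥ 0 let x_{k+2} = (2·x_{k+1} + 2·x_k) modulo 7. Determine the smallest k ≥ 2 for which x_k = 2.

We have x_0 = 5,  x_1 = 6,  x_2 = 1,  x_3 = 0,  x_4 = 2,  x_5 = 4,  x_6 = 5,  x_7 = 4,  x_8 = 4,  x_9 = 2,  x_{10} = 5,  x_{11} = 0,  x_{12} = 3,  x_{13} = 6,  x_{14} = 4,  x_{15} = 6,  x_{16} = 6,  x_{17} = 3,  x_{18} = 4,  x_{19} = 0,  x_{20} = 1,  x_{21} = 2,  x_{22} = 6,  x_{23} = 2,  x_{24} = 2,  x_{25} = 1,  x_{26} = 6,  x_{27} = 0,  x_{28} = 5,  x_{29} = 3,  x_{30} = 2,  x_{31} = 3,  x_{32} = 3,  x_{33} = 5,  x_{34} = 2,  x_{35} = 0,  x_{36} = 4,  x_{37} = 1,  x_{38} = 3,  x_{39} = 1,  x_{40} = 1,  x_{41} = 4,  x_{42} = 3,  x_{43} = 0,  x_{44} = 6,  x_{45} = 5,  x_{46} = 1,  x_{47} = 5,  x_{48} = 5,  x_{49} = 6.
Since (x_{48}, x_{49}) = (x_0, x_1) = (5, 6) (two consecutive terms determine the rest), the sequence is periodic with period 48.
The value 2 first appears (with k ≥ 2) at x_4.

4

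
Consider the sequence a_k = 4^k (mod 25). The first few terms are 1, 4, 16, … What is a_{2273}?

14

a_0 = 1; a_1 = 4; a_2 = 16; a_3 = 14; a_4 = 6; a_5 = 24; a_6 = 21; a_7 = 9; a_8 = 11; a_9 = 19; a_{10} = 1.
The sequence repeats with period 10.
So a_{2273} = a_{0 + ((2273-0) mod 10)} = a_3 = 14.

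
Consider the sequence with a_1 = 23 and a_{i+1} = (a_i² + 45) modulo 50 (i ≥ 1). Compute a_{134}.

Computing terms: a_1 = 23; a_2 = 24; a_3 = 21; a_4 = 36; a_5 = 41; a_6 = 26; a_7 = 21.
Since a_7 = a_3 = 21, the sequence is eventually periodic: after a pre-period of length 2 it cycles with period 4.
For i ≥ 3, a_i depends only on (i - 3) mod 4. (134 - 3) mod 4 = 3, so a_{134} = a_6 = 26.

26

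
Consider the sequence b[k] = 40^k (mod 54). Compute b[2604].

Listing terms: b[1] = 40, b[2] = 34, b[3] = 10, b[4] = 22, b[5] = 16, b[6] = 46, b[7] = 4, b[8] = 52, b[9] = 28, b[10] = 40.
Since b[10] = b[1] = 40, the sequence is periodic with period 9.
So b[2604] = b[1 + ((2604-1) mod 9)] = b[3] = 10.

10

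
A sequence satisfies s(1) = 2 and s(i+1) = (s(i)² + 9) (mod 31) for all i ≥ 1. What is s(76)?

14

We have s(1) = 2,  s(2) = 13,  s(3) = 23,  s(4) = 11,  s(5) = 6,  s(6) = 14,  s(7) = 19,  s(8) = 29,  s(9) = 13.
Since s(9) = s(2) = 13, the sequence is eventually periodic: after a pre-period of length 1 it cycles with period 7.
For i ≥ 2, s(i) depends only on (i - 2) mod 7. (76 - 2) mod 7 = 4, so s(76) = s(6) = 14.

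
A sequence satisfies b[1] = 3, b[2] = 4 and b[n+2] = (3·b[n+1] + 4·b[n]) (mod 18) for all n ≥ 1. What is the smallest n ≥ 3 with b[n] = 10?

We have b[1] = 3; b[2] = 4; b[3] = 6; b[4] = 16; b[5] = 0; b[6] = 10; b[7] = 12; b[8] = 4; b[9] = 6.
Since (b[8], b[9]) = (b[2], b[3]) = (4, 6) (two consecutive terms determine the rest), the sequence is eventually periodic: after a pre-period of length 1 it cycles with period 6.
The value 10 first appears (with n ≥ 3) at b[6].

6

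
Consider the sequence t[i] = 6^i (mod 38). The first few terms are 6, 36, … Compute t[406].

We have t[1] = 6, t[2] = 36, t[3] = 26, t[4] = 4, t[5] = 24, t[6] = 30, t[7] = 28, t[8] = 16, t[9] = 20, t[10] = 6.
The sequence repeats with period 9.
So t[406] = t[1 + ((406-1) mod 9)] = t[1] = 6.

6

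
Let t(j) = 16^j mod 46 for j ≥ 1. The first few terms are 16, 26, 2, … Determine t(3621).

Computing terms: t(1) = 16, t(2) = 26, t(3) = 2, t(4) = 32, t(5) = 6, t(6) = 4, t(7) = 18, t(8) = 12, t(9) = 8, t(10) = 36, t(11) = 24, t(12) = 16.
The sequence repeats with period 11.
So t(3621) = t(1 + ((3621-1) mod 11)) = t(2) = 26.

26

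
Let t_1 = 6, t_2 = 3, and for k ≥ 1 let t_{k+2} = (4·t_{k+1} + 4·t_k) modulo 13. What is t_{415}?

We have t_1 = 6, t_2 = 3, t_3 = 10, t_4 = 0, t_5 = 1, t_6 = 4, t_7 = 7, t_8 = 5, t_9 = 9, t_{10} = 4, t_{11} = 0, t_{12} = 3, t_{13} = 12, t_{14} = 8, t_{15} = 2, t_{16} = 1, t_{17} = 12, t_{18} = 0, t_{19} = 9, t_{20} = 10, t_{21} = 11, t_{22} = 6, t_{23} = 3.
Since (t_{22}, t_{23}) = (t_1, t_2) = (6, 3) (two consecutive terms determine the rest), the sequence is periodic with period 21.
(415 - 1) mod 21 = 15, so t_{415} = t_{16} = 1.

1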